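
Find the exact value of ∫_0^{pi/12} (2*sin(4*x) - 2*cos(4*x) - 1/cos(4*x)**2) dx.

An antiderivative is F(x) = -sin(4*x)/2 - cos(4*x)/2 - tan(4*x)/4.
Then F(pi/12) - F(0) = (-sqrt(3)/2 - 1/4) - (-1/2) = 1/4 - sqrt(3)/2.

1/4 - sqrt(3)/2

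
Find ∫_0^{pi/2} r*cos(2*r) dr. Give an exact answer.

Integrate by parts once (u = r, dv = cos(2*r) dr).
An antiderivative is F(r) = r*sin(2*r)/2 + cos(2*r)/4.
Then F(pi/2) - F(0) = (-1/4) - (1/4) = -1/2.

-1/2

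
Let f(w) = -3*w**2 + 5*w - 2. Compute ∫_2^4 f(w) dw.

-30

By the power rule, an antiderivative is F(w) = -w**3 + 5*w**2/2 - 2*w.
Then F(4) - F(2) = (-32) - (-2) = -30.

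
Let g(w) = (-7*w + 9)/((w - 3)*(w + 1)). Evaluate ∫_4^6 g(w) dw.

-4*log(7) - 3*log(3) + 4*log(5)

Factor the denominator: w**2 - 2*w - 3 = (w + 1)(w - 3).
Partial fractions: (-7*w + 9)/((w - 3)*(w + 1)) = -4/(w + 1) - 3/(w - 3).
An antiderivative is F(w) = -3*log(w - 3) - 4*log(w + 1).
Then F(6) - F(4) = (-4*log(7) - 3*log(3)) - (-4*log(5)) = -4*log(7) - 3*log(3) + 4*log(5).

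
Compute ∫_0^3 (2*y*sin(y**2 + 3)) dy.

cos(3) - cos(12)

Let u = y**2 + 3, so du = 2*y dy. When y = 0, u = 3; when y = 3, u = 12.
The integral becomes ∫ sin(u) du from 3 to 12, with antiderivative -cos(u).
Back in y: F(y) = -cos(y**2 + 3).
Then F(3) - F(0) = (-cos(12)) - (-cos(3)) = cos(3) - cos(12).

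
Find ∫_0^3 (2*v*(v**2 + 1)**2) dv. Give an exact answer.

333

Let u = v**2 + 1, so du = 2*v dv. When v = 0, u = 1; when v = 3, u = 10.
The integral becomes ∫ u**2 du from 1 to 10, with antiderivative u**3/3.
Back in v: F(v) = (v**2 + 1)**3/3.
Then F(3) - F(0) = (1000/3) - (1/3) = 333.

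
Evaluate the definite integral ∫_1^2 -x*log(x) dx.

Integrate by parts once (u = ln x, dv = -x dx).
An antiderivative is F(x) = -x**2*(2*log(x) - 1)/4.
Then F(2) - F(1) = (1 - log(4)) - (1/4) = 3/4 - log(4).

3/4 - log(4)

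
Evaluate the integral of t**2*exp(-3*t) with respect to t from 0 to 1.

Integrate by parts twice (u = t^2, dv = exp(-3*t) dt).
An antiderivative is F(t) = (-9*t**2 - 6*t - 2)*exp(-3*t)/27.
Then F(1) - F(0) = (-17*exp(-3)/27) - (-2/27) = 2/27 - 17*exp(-3)/27.

2/27 - 17*exp(-3)/27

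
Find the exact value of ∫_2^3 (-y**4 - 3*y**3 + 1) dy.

-1799/20

By the power rule, an antiderivative is F(y) = -y**5/5 - 3*y**4/4 + y.
Then F(3) - F(2) = (-2127/20) - (-82/5) = -1799/20.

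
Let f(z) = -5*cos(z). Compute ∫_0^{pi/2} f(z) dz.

-5

An antiderivative is F(z) = -5*sin(z).
Then F(pi/2) - F(0) = (-5) - (0) = -5.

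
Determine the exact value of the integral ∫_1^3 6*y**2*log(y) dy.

Integrate by parts once (u = ln y, dv = 6*y**2 dy).
An antiderivative is F(y) = 2*y**3*(3*log(y) - 1)/3.
Then F(3) - F(1) = (-18 + 54*log(3)) - (-2/3) = -52/3 + 54*log(3).

-52/3 + 54*log(3)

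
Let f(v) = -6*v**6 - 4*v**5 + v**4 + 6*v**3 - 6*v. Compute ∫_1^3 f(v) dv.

-232538/105

By the power rule, an antiderivative is F(v) = -6*v**7/7 - 2*v**6/3 + v**5/5 + 3*v**4/2 - 3*v**2.
Then F(3) - F(1) = (-155223/70) - (-593/210) = -232538/105.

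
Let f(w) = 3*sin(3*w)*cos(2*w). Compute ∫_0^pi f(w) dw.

Use the identity sin(3*w)cos(2*w) = [sin(5*w) + sin(w)]/2.
An antiderivative is F(w) = -3*cos(w)/2 - 3*cos(5*w)/10.
Then F(pi) - F(0) = (9/5) - (-9/5) = 18/5.

18/5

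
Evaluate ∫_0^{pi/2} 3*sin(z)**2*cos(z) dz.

1

Let u = sin(z), so du = cos(z) dz. When z = 0, u = 0; when z = pi/2, u = 1.
The integral becomes 3·∫ u**2 du from 0 to 1, with antiderivative u**3.
Back in z: F(z) = sin(z)**3.
Then F(pi/2) - F(0) = (1) - (0) = 1.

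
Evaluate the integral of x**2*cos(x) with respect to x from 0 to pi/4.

Integrate by parts twice (u = x^2, dv = cos(x) dx).
An antiderivative is F(x) = x**2*sin(x) + 2*x*cos(x) - 2*sin(x).
Then F(pi/4) - F(0) = (sqrt(2)*(-32 + pi**2 + 8*pi)/32) - (0) = sqrt(2)*(-32 + pi**2 + 8*pi)/32.

sqrt(2)*(-32 + pi**2 + 8*pi)/32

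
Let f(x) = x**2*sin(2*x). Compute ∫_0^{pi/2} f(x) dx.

-1/2 + pi**2/8

Integrate by parts twice (u = x^2, dv = sin(2*x) dx).
An antiderivative is F(x) = -x**2*cos(2*x)/2 + x*sin(2*x)/2 + cos(2*x)/4.
Then F(pi/2) - F(0) = (-1/4 + pi**2/8) - (1/4) = -1/2 + pi**2/8.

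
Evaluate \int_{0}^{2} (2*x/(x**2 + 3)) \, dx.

log(7/3)

Let u = x**2 + 3, so du = 2*x dx. When x = 0, u = 3; when x = 2, u = 7.
The integral becomes ∫ 1/u du from 3 to 7, with antiderivative log(u).
Back in x: F(x) = log(x**2 + 3).
Then F(2) - F(0) = (log(7)) - (log(3)) = log(7/3).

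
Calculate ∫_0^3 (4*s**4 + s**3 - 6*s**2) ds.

3213/20

By the power rule, an antiderivative is F(s) = 4*s**5/5 + s**4/4 - 2*s**3.
Then F(3) - F(0) = (3213/20) - (0) = 3213/20.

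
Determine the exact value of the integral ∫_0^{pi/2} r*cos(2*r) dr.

-1/2

Integrate by parts once (u = r, dv = cos(2*r) dr).
An antiderivative is F(r) = r*sin(2*r)/2 + cos(2*r)/4.
Then F(pi/2) - F(0) = (-1/4) - (1/4) = -1/2.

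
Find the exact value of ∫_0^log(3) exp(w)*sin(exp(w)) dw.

cos(1) - cos(3)

Let u = exp(w), so du = exp(w) dw. When w = 0, u = 1; when w = log(3), u = 3.
The integral becomes ∫ sin(u) du from 1 to 3, with antiderivative -cos(u).
Back in w: F(w) = -cos(exp(w)).
Then F(log(3)) - F(0) = (-cos(3)) - (-cos(1)) = cos(1) - cos(3).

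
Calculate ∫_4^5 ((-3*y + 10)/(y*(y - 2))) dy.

-5*log(5) + 2*log(3) + 8*log(2)

Factor the denominator: y**2 - 2*y = y(y - 2).
Partial fractions: (-3*y + 10)/(y*(y - 2)) = -5/y + 2/(y - 2).
An antiderivative is F(y) = -5*log(y) + 2*log(y - 2).
Then F(5) - F(4) = (-5*log(5) + 2*log(3)) - (-8*log(2)) = -5*log(5) + 2*log(3) + 8*log(2).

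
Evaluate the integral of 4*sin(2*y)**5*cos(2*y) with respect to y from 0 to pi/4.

Let u = sin(2*y), so du = 2*cos(2*y) dy. When y = 0, u = 0; when y = pi/4, u = 1.
The integral becomes 2·∫ u**5 du from 0 to 1, with antiderivative u**6/3.
Back in y: F(y) = sin(2*y)**6/3.
Then F(pi/4) - F(0) = (1/3) - (0) = 1/3.

1/3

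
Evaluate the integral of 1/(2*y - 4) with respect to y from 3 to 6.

log(2)

An antiderivative is F(y) = log(2*y - 4)/2.
Then F(6) - F(3) = (3*log(2)/2) - (log(2)/2) = log(2).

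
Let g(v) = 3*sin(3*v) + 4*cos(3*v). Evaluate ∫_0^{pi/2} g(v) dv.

-1/3

An antiderivative is F(v) = 4*sin(3*v)/3 - cos(3*v).
Then F(pi/2) - F(0) = (-4/3) - (-1) = -1/3.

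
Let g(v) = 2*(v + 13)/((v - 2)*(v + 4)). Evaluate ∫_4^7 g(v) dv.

-3*log(11) + 4*log(2) + 5*log(5)

Factor the denominator: v**2 + 2*v - 8 = (v + 4)(v - 2).
Partial fractions: 2*(v + 13)/((v - 2)*(v + 4)) = -3/(v + 4) + 5/(v - 2).
An antiderivative is F(v) = 5*log(v - 2) - 3*log(v + 4).
Then F(7) - F(4) = (-3*log(11) + 5*log(5)) - (-log(16)) = -3*log(11) + 4*log(2) + 5*log(5).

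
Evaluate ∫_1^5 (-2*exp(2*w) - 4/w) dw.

-exp(10) - 4*log(5) + exp(2)

An antiderivative is F(w) = -exp(2*w) - 4*log(w).
Then F(5) - F(1) = (-exp(10) - 4*log(5)) - (-exp(2)) = -exp(10) - 4*log(5) + exp(2).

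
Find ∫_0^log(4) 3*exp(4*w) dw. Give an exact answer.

765/4

Let u = exp(w), so du = exp(w) dw. When w = 0, u = 1; when w = log(4), u = 4.
The integral becomes 3·∫ u**3 du from 1 to 4, with antiderivative 3*u**4/4.
Back in w: F(w) = 3*exp(4*w)/4.
Then F(log(4)) - F(0) = (192) - (3/4) = 765/4.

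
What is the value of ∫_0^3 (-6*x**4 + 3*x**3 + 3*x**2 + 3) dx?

-3897/20

By the power rule, an antiderivative is F(x) = -6*x**5/5 + 3*x**4/4 + x**3 + 3*x.
Then F(3) - F(0) = (-3897/20) - (0) = -3897/20.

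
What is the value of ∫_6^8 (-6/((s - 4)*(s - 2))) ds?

log(27/64)

Factor the denominator: s**2 - 6*s + 8 = (s - 2)(s - 4).
Partial fractions: -6/((s - 4)*(s - 2)) = 3/(s - 2) - 3/(s - 4).
An antiderivative is F(s) = -3*log(s - 4) + 3*log(s - 2).
Then F(8) - F(6) = (log(27/8)) - (log(8)) = log(27/64).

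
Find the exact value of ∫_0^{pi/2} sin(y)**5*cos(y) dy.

Let u = sin(y), so du = cos(y) dy. When y = 0, u = 0; when y = pi/2, u = 1.
The integral becomes ∫ u**5 du from 0 to 1, with antiderivative u**6/6.
Back in y: F(y) = sin(y)**6/6.
Then F(pi/2) - F(0) = (1/6) - (0) = 1/6.

1/6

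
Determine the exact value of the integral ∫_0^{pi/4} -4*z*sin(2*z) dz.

-1

Integrate by parts once (u = z, dv = -4*sin(2*z) dz).
An antiderivative is F(z) = 2*z*cos(2*z) - sin(2*z).
Then F(pi/4) - F(0) = (-1) - (0) = -1.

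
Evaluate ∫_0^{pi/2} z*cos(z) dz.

-1 + pi/2

Integrate by parts once (u = z, dv = cos(z) dz).
An antiderivative is F(z) = z*sin(z) + cos(z).
Then F(pi/2) - F(0) = (pi/2) - (1) = -1 + pi/2.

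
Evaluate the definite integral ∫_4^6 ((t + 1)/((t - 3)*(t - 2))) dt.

log(81/8)

Factor the denominator: t**2 - 5*t + 6 = (t - 2)(t - 3).
Partial fractions: (t + 1)/((t - 3)*(t - 2)) = -3/(t - 2) + 4/(t - 3).
An antiderivative is F(t) = 4*log(t - 3) - 3*log(t - 2).
Then F(6) - F(4) = (log(81/64)) - (-log(8)) = log(81/8).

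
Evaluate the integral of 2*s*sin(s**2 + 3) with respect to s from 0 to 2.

Let u = s**2 + 3, so du = 2*s ds. When s = 0, u = 3; when s = 2, u = 7.
The integral becomes ∫ sin(u) du from 3 to 7, with antiderivative -cos(u).
Back in s: F(s) = -cos(s**2 + 3).
Then F(2) - F(0) = (-cos(7)) - (-cos(3)) = cos(3) - cos(7).

cos(3) - cos(7)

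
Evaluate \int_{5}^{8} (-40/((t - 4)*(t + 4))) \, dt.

Factor the denominator: t**2 - 16 = (t + 4)(t - 4).
Partial fractions: -40/((t - 4)*(t + 4)) = 5/(t + 4) - 5/(t - 4).
An antiderivative is F(t) = -5*log(t - 4) + 5*log(t + 4).
Then F(8) - F(5) = (5*log(3)) - (10*log(3)) = -5*log(3).

-5*log(3)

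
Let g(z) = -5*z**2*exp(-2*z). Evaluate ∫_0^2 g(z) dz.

-5/4 + 65*exp(-4)/4

Integrate by parts twice (u = z^2, dv = -5*exp(-2*z) dz).
An antiderivative is F(z) = (10*z**2 + 10*z + 5)*exp(-2*z)/4.
Then F(2) - F(0) = (65*exp(-4)/4) - (5/4) = -5/4 + 65*exp(-4)/4.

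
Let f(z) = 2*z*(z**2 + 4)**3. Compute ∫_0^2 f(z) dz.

960

Let u = z**2 + 4, so du = 2*z dz. When z = 0, u = 4; when z = 2, u = 8.
The integral becomes ∫ u**3 du from 4 to 8, with antiderivative u**4/4.
Back in z: F(z) = (z**2 + 4)**4/4.
Then F(2) - F(0) = (1024) - (64) = 960.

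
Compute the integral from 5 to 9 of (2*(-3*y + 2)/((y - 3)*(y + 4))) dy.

Factor the denominator: y**2 + y - 12 = (y + 4)(y - 3).
Partial fractions: 2*(-3*y + 2)/((y - 3)*(y + 4)) = -4/(y + 4) - 2/(y - 3).
An antiderivative is F(y) = -2*log(y - 3) - 4*log(y + 4).
Then F(9) - F(5) = (-4*log(13) - 2*log(3) - 2*log(2)) - (-8*log(3) - 2*log(2)) = -4*log(13) + 6*log(3).

-4*log(13) + 6*log(3)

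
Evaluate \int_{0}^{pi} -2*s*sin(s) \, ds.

Integrate by parts once (u = s, dv = -2*sin(s) ds).
An antiderivative is F(s) = 2*s*cos(s) - 2*sin(s).
Then F(pi) - F(0) = (-2*pi) - (0) = -2*pi.

-2*pi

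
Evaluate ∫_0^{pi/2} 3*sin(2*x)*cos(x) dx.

Use the identity sin(2*x)cos(x) = [sin(3*x) + sin(x)]/2.
An antiderivative is F(x) = -3*cos(x)/2 - cos(3*x)/2.
Then F(pi/2) - F(0) = (0) - (-2) = 2.

2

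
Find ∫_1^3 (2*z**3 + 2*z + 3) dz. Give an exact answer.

54

By the power rule, an antiderivative is F(z) = z**4/2 + z**2 + 3*z.
Then F(3) - F(1) = (117/2) - (9/2) = 54.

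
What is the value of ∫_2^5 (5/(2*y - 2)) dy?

log(32)

An antiderivative is F(y) = 5*log(2*y - 2)/2.
Then F(5) - F(2) = (15*log(2)/2) - (5*log(2)/2) = log(32).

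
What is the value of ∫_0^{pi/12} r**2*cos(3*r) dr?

Integrate by parts twice (u = r^2, dv = cos(3*r) dr).
An antiderivative is F(r) = r**2*sin(3*r)/3 + 2*r*cos(3*r)/9 - 2*sin(3*r)/27.
Then F(pi/12) - F(0) = (sqrt(2)*(-32 + pi**2 + 8*pi)/864) - (0) = sqrt(2)*(-32 + pi**2 + 8*pi)/864.

sqrt(2)*(-32 + pi**2 + 8*pi)/864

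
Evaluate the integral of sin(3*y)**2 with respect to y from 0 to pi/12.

Use the identity sin^2(3*y) = (1 - cos(6*y))/2.
An antiderivative is F(y) = y/2 - sin(6*y)/12.
Then F(pi/12) - F(0) = (-1/12 + pi/24) - (0) = -1/12 + pi/24.

-1/12 + pi/24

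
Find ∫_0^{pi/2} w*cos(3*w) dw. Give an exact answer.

Integrate by parts once (u = w, dv = cos(3*w) dw).
An antiderivative is F(w) = w*sin(3*w)/3 + cos(3*w)/9.
Then F(pi/2) - F(0) = (-pi/6) - (1/9) = -pi/6 - 1/9.

-pi/6 - 1/9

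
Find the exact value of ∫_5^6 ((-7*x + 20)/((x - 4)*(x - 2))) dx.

Factor the denominator: x**2 - 6*x + 8 = (x - 2)(x - 4).
Partial fractions: (-7*x + 20)/((x - 4)*(x - 2)) = -3/(x - 2) - 4/(x - 4).
An antiderivative is F(x) = -4*log(x - 4) - 3*log(x - 2).
Then F(6) - F(5) = (-10*log(2)) - (-log(27)) = -10*log(2) + 3*log(3).

-10*log(2) + 3*log(3)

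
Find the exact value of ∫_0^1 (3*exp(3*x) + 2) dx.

1 + exp(3)

An antiderivative is F(x) = exp(3*x) + 2*x.
Then F(1) - F(0) = (2 + exp(3)) - (1) = 1 + exp(3).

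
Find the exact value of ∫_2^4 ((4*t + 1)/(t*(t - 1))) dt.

-log(2) + 5*log(3)

Factor the denominator: t**2 - t = t(t - 1).
Partial fractions: (4*t + 1)/(t*(t - 1)) = -1/t + 5/(t - 1).
An antiderivative is F(t) = -log(t) + 5*log(t - 1).
Then F(4) - F(2) = (-2*log(2) + 5*log(3)) - (-log(2)) = -log(2) + 5*log(3).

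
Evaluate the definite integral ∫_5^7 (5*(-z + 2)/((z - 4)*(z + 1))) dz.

Factor the denominator: z**2 - 3*z - 4 = (z + 1)(z - 4).
Partial fractions: 5*(-z + 2)/((z - 4)*(z + 1)) = -3/(z + 1) - 2/(z - 4).
An antiderivative is F(z) = -2*log(z - 4) - 3*log(z + 1).
Then F(7) - F(5) = (-9*log(2) - 2*log(3)) - (-3*log(3) - 3*log(2)) = log(3/64).

log(3/64)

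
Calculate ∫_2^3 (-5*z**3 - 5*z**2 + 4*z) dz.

By the power rule, an antiderivative is F(z) = -5*z**4/4 - 5*z**3/3 + 2*z**2.
Then F(3) - F(2) = (-513/4) - (-76/3) = -1235/12.

-1235/12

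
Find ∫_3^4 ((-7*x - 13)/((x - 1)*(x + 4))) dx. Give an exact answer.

-4*log(3) - 5*log(2) + 3*log(7)

Factor the denominator: x**2 + 3*x - 4 = (x + 4)(x - 1).
Partial fractions: (-7*x - 13)/((x - 1)*(x + 4)) = -3/(x + 4) - 4/(x - 1).
An antiderivative is F(x) = -4*log(x - 1) - 3*log(x + 4).
Then F(4) - F(3) = (-9*log(2) - 4*log(3)) - (-3*log(7) - 4*log(2)) = -4*log(3) - 5*log(2) + 3*log(7).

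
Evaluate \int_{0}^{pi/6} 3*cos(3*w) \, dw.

1

An antiderivative is F(w) = sin(3*w).
Then F(pi/6) - F(0) = (1) - (0) = 1.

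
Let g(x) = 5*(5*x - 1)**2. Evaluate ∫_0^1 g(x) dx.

Let u = 5*x - 1, so du = 5 dx. When x = 0, u = -1; when x = 1, u = 4.
The integral becomes ∫ u**2 du from -1 to 4, with antiderivative u**3/3.
Back in x: F(x) = (5*x - 1)**3/3.
Then F(1) - F(0) = (64/3) - (-1/3) = 65/3.

65/3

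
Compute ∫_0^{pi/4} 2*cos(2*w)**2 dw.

pi/4

Use the identity cos^2(2*w) = (1 + cos(4*w))/2.
An antiderivative is F(w) = w + sin(4*w)/4.
Then F(pi/4) - F(0) = (pi/4) - (0) = pi/4.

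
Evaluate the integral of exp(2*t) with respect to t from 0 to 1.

-1/2 + exp(2)/2

An antiderivative is F(t) = exp(2*t)/2.
Then F(1) - F(0) = (exp(2)/2) - (1/2) = -1/2 + exp(2)/2.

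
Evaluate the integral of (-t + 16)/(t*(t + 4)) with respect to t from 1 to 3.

-5*log(7) + 4*log(3) + 5*log(5)

Factor the denominator: t**2 + 4*t = (t + 4)t.
Partial fractions: (-t + 16)/(t*(t + 4)) = -5/(t + 4) + 4/t.
An antiderivative is F(t) = 4*log(t) - 5*log(t + 4).
Then F(3) - F(1) = (-5*log(7) + 4*log(3)) - (-5*log(5)) = -5*log(7) + 4*log(3) + 5*log(5).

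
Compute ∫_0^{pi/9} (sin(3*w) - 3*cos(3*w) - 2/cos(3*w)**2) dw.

1/6 - 7*sqrt(3)/6

An antiderivative is F(w) = -sin(3*w) - cos(3*w)/3 - 2*tan(3*w)/3.
Then F(pi/9) - F(0) = (-7*sqrt(3)/6 - 1/6) - (-1/3) = 1/6 - 7*sqrt(3)/6.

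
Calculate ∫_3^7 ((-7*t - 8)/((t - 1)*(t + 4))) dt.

Factor the denominator: t**2 + 3*t - 4 = (t + 4)(t - 1).
Partial fractions: (-7*t - 8)/((t - 1)*(t + 4)) = -4/(t + 4) - 3/(t - 1).
An antiderivative is F(t) = -3*log(t - 1) - 4*log(t + 4).
Then F(7) - F(3) = (-4*log(11) - 3*log(3) - 3*log(2)) - (-4*log(7) - 3*log(2)) = -4*log(11) - 3*log(3) + 4*log(7).

-4*log(11) - 3*log(3) + 4*log(7)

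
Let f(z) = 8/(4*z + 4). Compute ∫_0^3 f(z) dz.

log(16)

Let u = 4*z + 4, so du = 4 dz. When z = 0, u = 4; when z = 3, u = 16.
The integral becomes 2·∫ 1/u du from 4 to 16, with antiderivative 2*log(u).
Back in z: F(z) = 2*log(4*z + 4).
Then F(3) - F(0) = (8*log(2)) - (log(16)) = log(16).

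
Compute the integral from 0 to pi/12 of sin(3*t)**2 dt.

-1/12 + pi/24

Use the identity sin^2(3*t) = (1 - cos(6*t))/2.
An antiderivative is F(t) = t/2 - sin(6*t)/12.
Then F(pi/12) - F(0) = (-1/12 + pi/24) - (0) = -1/12 + pi/24.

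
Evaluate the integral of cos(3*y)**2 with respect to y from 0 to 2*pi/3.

Use the identity cos^2(3*y) = (1 + cos(6*y))/2.
An antiderivative is F(y) = y/2 + sin(6*y)/12.
Then F(2*pi/3) - F(0) = (pi/3) - (0) = pi/3.

pi/3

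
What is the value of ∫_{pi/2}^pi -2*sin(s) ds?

An antiderivative is F(s) = 2*cos(s).
Then F(pi) - F(pi/2) = (-2) - (0) = -2.

-2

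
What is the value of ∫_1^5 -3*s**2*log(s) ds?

124/3 - 125*log(5)

Integrate by parts once (u = ln s, dv = -3*s**2 ds).
An antiderivative is F(s) = -s**3*(3*log(s) - 1)/3.
Then F(5) - F(1) = (125/3 - 125*log(5)) - (1/3) = 124/3 - 125*log(5).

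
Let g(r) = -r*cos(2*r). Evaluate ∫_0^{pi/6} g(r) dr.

-sqrt(3)*pi/24 + 1/8

Integrate by parts once (u = r, dv = -cos(2*r) dr).
An antiderivative is F(r) = -r*sin(2*r)/2 - cos(2*r)/4.
Then F(pi/6) - F(0) = (-sqrt(3)*pi/24 - 1/8) - (-1/4) = -sqrt(3)*pi/24 + 1/8.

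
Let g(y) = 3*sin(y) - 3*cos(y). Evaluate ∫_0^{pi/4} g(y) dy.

An antiderivative is F(y) = -3*sin(y) - 3*cos(y).
Then F(pi/4) - F(0) = (-3*sqrt(2)) - (-3) = 3 - 3*sqrt(2).

3 - 3*sqrt(2)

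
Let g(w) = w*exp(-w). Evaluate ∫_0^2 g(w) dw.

Integrate by parts once (u = w, dv = exp(-w) dw).
An antiderivative is F(w) = (-w - 1)*exp(-w).
Then F(2) - F(0) = (-3*exp(-2)) - (-1) = 1 - 3*exp(-2).

1 - 3*exp(-2)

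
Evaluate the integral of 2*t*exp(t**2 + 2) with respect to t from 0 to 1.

Let u = t**2 + 2, so du = 2*t dt. When t = 0, u = 2; when t = 1, u = 3.
The integral becomes ∫ exp(u) du from 2 to 3, with antiderivative exp(u).
Back in t: F(t) = exp(t**2 + 2).
Then F(1) - F(0) = (exp(3)) - (exp(2)) = -exp(2) + exp(3).

-exp(2) + exp(3)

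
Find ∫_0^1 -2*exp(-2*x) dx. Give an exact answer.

An antiderivative is F(x) = exp(-2*x).
Then F(1) - F(0) = (exp(-2)) - (1) = -1 + exp(-2).

-1 + exp(-2)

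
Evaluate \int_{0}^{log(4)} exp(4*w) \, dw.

Let u = exp(w), so du = exp(w) dw. When w = 0, u = 1; when w = log(4), u = 4.
The integral becomes ∫ u**3 du from 1 to 4, with antiderivative u**4/4.
Back in w: F(w) = exp(4*w)/4.
Then F(log(4)) - F(0) = (64) - (1/4) = 255/4.

255/4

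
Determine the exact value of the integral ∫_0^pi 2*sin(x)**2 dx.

Use the identity sin^2(x) = (1 - cos(2*x))/2.
An antiderivative is F(x) = x - sin(2*x)/2.
Then F(pi) - F(0) = (pi) - (0) = pi.

pi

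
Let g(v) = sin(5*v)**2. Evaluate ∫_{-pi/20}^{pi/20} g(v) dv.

Use the identity sin^2(5*v) = (1 - cos(10*v))/2.
An antiderivative is F(v) = v/2 - sin(10*v)/20.
Then F(pi/20) - F(-pi/20) = (-1/20 + pi/40) - (1/20 - pi/40) = -1/10 + pi/20.

-1/10 + pi/20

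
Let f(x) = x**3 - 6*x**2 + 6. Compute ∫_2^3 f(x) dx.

-63/4

By the power rule, an antiderivative is F(x) = x**4/4 - 2*x**3 + 6*x.
Then F(3) - F(2) = (-63/4) - (0) = -63/4.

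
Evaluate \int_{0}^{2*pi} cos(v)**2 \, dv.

pi

Use the identity cos^2(v) = (1 + cos(2*v))/2.
An antiderivative is F(v) = v/2 + sin(2*v)/4.
Then F(2*pi) - F(0) = (pi) - (0) = pi.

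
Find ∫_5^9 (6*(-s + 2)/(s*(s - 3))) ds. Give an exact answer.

-10*log(3) + 4*log(5)

Factor the denominator: s**2 - 3*s = s(s - 3).
Partial fractions: 6*(-s + 2)/(s*(s - 3)) = -4/s - 2/(s - 3).
An antiderivative is F(s) = -4*log(s) - 2*log(s - 3).
Then F(9) - F(5) = (-10*log(3) - 2*log(2)) - (-4*log(5) - 2*log(2)) = -10*log(3) + 4*log(5).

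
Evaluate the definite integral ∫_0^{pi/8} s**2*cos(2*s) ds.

sqrt(2)*(-32 + pi**2 + 8*pi)/256

Integrate by parts twice (u = s^2, dv = cos(2*s) ds).
An antiderivative is F(s) = s**2*sin(2*s)/2 + s*cos(2*s)/2 - sin(2*s)/4.
Then F(pi/8) - F(0) = (sqrt(2)*(-32 + pi**2 + 8*pi)/256) - (0) = sqrt(2)*(-32 + pi**2 + 8*pi)/256.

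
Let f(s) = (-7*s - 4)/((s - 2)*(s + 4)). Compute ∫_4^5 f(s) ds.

Factor the denominator: s**2 + 2*s - 8 = (s + 4)(s - 2).
Partial fractions: (-7*s - 4)/((s - 2)*(s + 4)) = -4/(s + 4) - 3/(s - 2).
An antiderivative is F(s) = -3*log(s - 2) - 4*log(s + 4).
Then F(5) - F(4) = (-11*log(3)) - (-15*log(2)) = -11*log(3) + 15*log(2).

-11*log(3) + 15*log(2)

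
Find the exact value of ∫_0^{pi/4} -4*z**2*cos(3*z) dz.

Integrate by parts twice (u = z^2, dv = -4*cos(3*z) dz).
An antiderivative is F(z) = -4*z**2*sin(3*z)/3 - 8*z*cos(3*z)/9 + 8*sin(3*z)/27.
Then F(pi/4) - F(0) = (sqrt(2)*(-9*pi**2 + 32 + 24*pi)/216) - (0) = sqrt(2)*(-9*pi**2 + 32 + 24*pi)/216.

sqrt(2)*(-9*pi**2 + 32 + 24*pi)/216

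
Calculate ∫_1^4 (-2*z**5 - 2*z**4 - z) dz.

By the power rule, an antiderivative is F(z) = -z**6/3 - 2*z**5/5 - z**2/2.
Then F(4) - F(1) = (-26744/15) - (-37/30) = -17817/10.

-17817/10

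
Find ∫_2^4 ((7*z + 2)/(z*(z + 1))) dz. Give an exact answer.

-5*log(3) + 2*log(2) + 5*log(5)

Factor the denominator: z**2 + z = (z + 1)z.
Partial fractions: (7*z + 2)/(z*(z + 1)) = 5/(z + 1) + 2/z.
An antiderivative is F(z) = 2*log(z) + 5*log(z + 1).
Then F(4) - F(2) = (4*log(2) + 5*log(5)) - (2*log(2) + 5*log(3)) = -5*log(3) + 2*log(2) + 5*log(5).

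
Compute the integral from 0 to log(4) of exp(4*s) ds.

Let u = exp(s), so du = exp(s) ds. When s = 0, u = 1; when s = log(4), u = 4.
The integral becomes ∫ u**3 du from 1 to 4, with antiderivative u**4/4.
Back in s: F(s) = exp(4*s)/4.
Then F(log(4)) - F(0) = (64) - (1/4) = 255/4.

255/4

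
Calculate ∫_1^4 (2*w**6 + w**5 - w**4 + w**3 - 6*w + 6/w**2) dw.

725481/140

By the power rule, an antiderivative is F(w) = 2*w**7/7 + w**6/6 - w**5/5 + w**4/4 - 3*w**2 - 6/w.
Then F(4) - F(1) = (1086437/210) - (-3569/420) = 725481/140.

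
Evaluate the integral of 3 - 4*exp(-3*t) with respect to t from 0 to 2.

An antiderivative is F(t) = 3*t + 4*exp(-3*t)/3.
Then F(2) - F(0) = (4*exp(-6)/3 + 6) - (4/3) = 4*exp(-6)/3 + 14/3.

4*exp(-6)/3 + 14/3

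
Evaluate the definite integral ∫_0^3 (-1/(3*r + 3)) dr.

An antiderivative is F(r) = -log(3*r + 3)/3.
Then F(3) - F(0) = (-log(12)/3) - (-log(3)/3) = -log(12)/3 + log(3)/3.

-log(12)/3 + log(3)/3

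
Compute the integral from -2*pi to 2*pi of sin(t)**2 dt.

Use the identity sin^2(t) = (1 - cos(2*t))/2.
An antiderivative is F(t) = t/2 - sin(2*t)/4.
Then F(2*pi) - F(-2*pi) = (pi) - (-pi) = 2*pi.

2*pi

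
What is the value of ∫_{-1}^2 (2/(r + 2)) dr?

An antiderivative is F(r) = 2*log(r + 2).
Then F(2) - F(-1) = (log(16)) - (0) = log(16).

log(16)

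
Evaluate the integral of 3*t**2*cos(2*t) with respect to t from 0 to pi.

Integrate by parts twice (u = t^2, dv = 3*cos(2*t) dt).
An antiderivative is F(t) = 3*t**2*sin(2*t)/2 + 3*t*cos(2*t)/2 - 3*sin(2*t)/4.
Then F(pi) - F(0) = (3*pi/2) - (0) = 3*pi/2.

3*pi/2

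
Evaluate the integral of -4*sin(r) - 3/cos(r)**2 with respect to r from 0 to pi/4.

An antiderivative is F(r) = 4*cos(r) - 3*tan(r).
Then F(pi/4) - F(0) = (-3 + 2*sqrt(2)) - (4) = -7 + 2*sqrt(2).

-7 + 2*sqrt(2)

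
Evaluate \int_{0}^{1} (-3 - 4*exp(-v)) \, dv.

An antiderivative is F(v) = -3*v + 4*exp(-v).
Then F(1) - F(0) = (-3 + 4*exp(-1)) - (4) = -7 + 4*exp(-1).

-7 + 4*exp(-1)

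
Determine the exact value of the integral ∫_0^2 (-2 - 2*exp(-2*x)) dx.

An antiderivative is F(x) = -2*x + exp(-2*x).
Then F(2) - F(0) = (-4 + exp(-4)) - (1) = -5 + exp(-4).

-5 + exp(-4)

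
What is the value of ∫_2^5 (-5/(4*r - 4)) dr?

An antiderivative is F(r) = -5*log(4*r - 4)/4.
Then F(5) - F(2) = (-log(32)) - (-5*log(2)/2) = -5*log(2)/2.

-5*log(2)/2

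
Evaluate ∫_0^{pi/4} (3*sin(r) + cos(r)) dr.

3 - sqrt(2)

An antiderivative is F(r) = sin(r) - 3*cos(r).
Then F(pi/4) - F(0) = (-sqrt(2)) - (-3) = 3 - sqrt(2).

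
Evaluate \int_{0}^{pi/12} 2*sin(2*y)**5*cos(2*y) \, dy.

1/384

Let u = sin(2*y), so du = 2*cos(2*y) dy. When y = 0, u = 0; when y = pi/12, u = 1/2.
The integral becomes ∫ u**5 du from 0 to 1/2, with antiderivative u**6/6.
Back in y: F(y) = sin(2*y)**6/6.
Then F(pi/12) - F(0) = (1/384) - (0) = 1/384.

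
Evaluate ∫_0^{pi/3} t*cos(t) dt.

Integrate by parts once (u = t, dv = cos(t) dt).
An antiderivative is F(t) = t*sin(t) + cos(t).
Then F(pi/3) - F(0) = (1/2 + sqrt(3)*pi/6) - (1) = -1/2 + sqrt(3)*pi/6.

-1/2 + sqrt(3)*pi/6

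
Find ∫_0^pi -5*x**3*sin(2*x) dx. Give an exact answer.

5*pi*(-3 + 2*pi**2)/4

Integrate by parts 3 times (u = x^3, dv = -5*sin(2*x) dx).
An antiderivative is F(x) = 5*x**3*cos(2*x)/2 - 15*x**2*sin(2*x)/4 - 15*x*cos(2*x)/4 + 15*sin(2*x)/8.
Then F(pi) - F(0) = (5*pi*(-3 + 2*pi**2)/4) - (0) = 5*pi*(-3 + 2*pi**2)/4.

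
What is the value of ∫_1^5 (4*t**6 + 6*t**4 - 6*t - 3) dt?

1690748/35

By the power rule, an antiderivative is F(t) = 4*t**7/7 + 6*t**5/5 - 3*t**2 - 3*t.
Then F(5) - F(1) = (338120/7) - (-148/35) = 1690748/35.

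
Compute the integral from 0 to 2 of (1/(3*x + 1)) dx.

An antiderivative is F(x) = log(3*x + 1)/3.
Then F(2) - F(0) = (log(7)/3) - (0) = log(7)/3.

log(7)/3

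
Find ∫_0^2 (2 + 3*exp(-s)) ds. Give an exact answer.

An antiderivative is F(s) = 2*s - 3*exp(-s).
Then F(2) - F(0) = (4 - 3*exp(-2)) - (-3) = 7 - 3*exp(-2).

7 - 3*exp(-2)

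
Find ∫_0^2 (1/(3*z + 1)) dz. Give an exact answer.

An antiderivative is F(z) = log(3*z + 1)/3.
Then F(2) - F(0) = (log(7)/3) - (0) = log(7)/3.

log(7)/3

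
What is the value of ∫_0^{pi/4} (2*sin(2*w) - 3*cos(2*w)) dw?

An antiderivative is F(w) = -3*sin(2*w)/2 - cos(2*w).
Then F(pi/4) - F(0) = (-3/2) - (-1) = -1/2.

-1/2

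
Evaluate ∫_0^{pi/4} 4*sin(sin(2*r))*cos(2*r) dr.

2 - 2*cos(1)

Let u = sin(2*r), so du = 2*cos(2*r) dr. When r = 0, u = 0; when r = pi/4, u = 1.
The integral becomes 2·∫ sin(u) du from 0 to 1, with antiderivative -2*cos(u).
Back in r: F(r) = -2*cos(sin(2*r)).
Then F(pi/4) - F(0) = (-2*cos(1)) - (-2) = 2 - 2*cos(1).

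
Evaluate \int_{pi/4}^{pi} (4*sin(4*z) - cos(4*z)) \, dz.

-2

An antiderivative is F(z) = -sin(4*z)/4 - cos(4*z).
Then F(pi) - F(pi/4) = (-1) - (1) = -2.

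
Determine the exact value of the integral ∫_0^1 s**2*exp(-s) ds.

2 - 5*exp(-1)

Integrate by parts twice (u = s^2, dv = exp(-s) ds).
An antiderivative is F(s) = (-s**2 - 2*s - 2)*exp(-s).
Then F(1) - F(0) = (-5*exp(-1)) - (-2) = 2 - 5*exp(-1).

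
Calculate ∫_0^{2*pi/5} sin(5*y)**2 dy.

Use the identity sin^2(5*y) = (1 - cos(10*y))/2.
An antiderivative is F(y) = y/2 - sin(10*y)/20.
Then F(2*pi/5) - F(0) = (pi/5) - (0) = pi/5.

pi/5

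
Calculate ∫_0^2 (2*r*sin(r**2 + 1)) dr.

Let u = r**2 + 1, so du = 2*r dr. When r = 0, u = 1; when r = 2, u = 5.
The integral becomes ∫ sin(u) du from 1 to 5, with antiderivative -cos(u).
Back in r: F(r) = -cos(r**2 + 1).
Then F(2) - F(0) = (-cos(5)) - (-cos(1)) = -cos(5) + cos(1).

-cos(5) + cos(1)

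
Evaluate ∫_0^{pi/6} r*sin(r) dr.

Integrate by parts once (u = r, dv = sin(r) dr).
An antiderivative is F(r) = -r*cos(r) + sin(r).
Then F(pi/6) - F(0) = (-sqrt(3)*pi/12 + 1/2) - (0) = -sqrt(3)*pi/12 + 1/2.

-sqrt(3)*pi/12 + 1/2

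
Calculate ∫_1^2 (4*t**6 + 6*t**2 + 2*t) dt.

627/7

By the power rule, an antiderivative is F(t) = 4*t**7/7 + 2*t**3 + t**2.
Then F(2) - F(1) = (652/7) - (25/7) = 627/7.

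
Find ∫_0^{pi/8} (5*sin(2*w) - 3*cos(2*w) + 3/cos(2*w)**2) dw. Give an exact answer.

4 - 2*sqrt(2)

An antiderivative is F(w) = -3*sin(2*w)/2 - 5*cos(2*w)/2 + 3*tan(2*w)/2.
Then F(pi/8) - F(0) = (3/2 - 2*sqrt(2)) - (-5/2) = 4 - 2*sqrt(2).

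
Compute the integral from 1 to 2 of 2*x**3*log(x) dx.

Integrate by parts once (u = ln x, dv = 2*x**3 dx).
An antiderivative is F(x) = x**4*(4*log(x) - 1)/8.
Then F(2) - F(1) = (-2 + 8*log(2)) - (-1/8) = -15/8 + 8*log(2).

-15/8 + 8*log(2)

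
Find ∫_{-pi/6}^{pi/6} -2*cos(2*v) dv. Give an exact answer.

An antiderivative is F(v) = -sin(2*v).
Then F(pi/6) - F(-pi/6) = (-sqrt(3)/2) - (sqrt(3)/2) = -sqrt(3).

-sqrt(3)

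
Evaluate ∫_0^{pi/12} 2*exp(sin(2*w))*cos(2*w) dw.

-1 + exp(1/2)

Let u = sin(2*w), so du = 2*cos(2*w) dw. When w = 0, u = 0; when w = pi/12, u = 1/2.
The integral becomes ∫ exp(u) du from 0 to 1/2, with antiderivative exp(u).
Back in w: F(w) = exp(sin(2*w)).
Then F(pi/12) - F(0) = (exp(1/2)) - (1) = -1 + exp(1/2).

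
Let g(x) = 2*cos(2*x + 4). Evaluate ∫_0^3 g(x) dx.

sin(10) - sin(4)

Let u = 2*x + 4, so du = 2 dx. When x = 0, u = 4; when x = 3, u = 10.
The integral becomes ∫ cos(u) du from 4 to 10, with antiderivative sin(u).
Back in x: F(x) = sin(2*x + 4).
Then F(3) - F(0) = (sin(10)) - (sin(4)) = sin(10) - sin(4).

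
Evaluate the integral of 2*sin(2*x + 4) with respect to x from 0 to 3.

Let u = 2*x + 4, so du = 2 dx. When x = 0, u = 4; when x = 3, u = 10.
The integral becomes ∫ sin(u) du from 4 to 10, with antiderivative -cos(u).
Back in x: F(x) = -cos(2*x + 4).
Then F(3) - F(0) = (-cos(10)) - (-cos(4)) = cos(4) - cos(10).

cos(4) - cos(10)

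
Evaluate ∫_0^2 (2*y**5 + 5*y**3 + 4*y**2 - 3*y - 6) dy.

By the power rule, an antiderivative is F(y) = y**6/3 + 5*y**4/4 + 4*y**3/3 - 3*y**2/2 - 6*y.
Then F(2) - F(0) = (34) - (0) = 34.

34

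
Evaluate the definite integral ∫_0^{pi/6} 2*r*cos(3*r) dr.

Integrate by parts once (u = r, dv = 2*cos(3*r) dr).
An antiderivative is F(r) = 2*r*sin(3*r)/3 + 2*cos(3*r)/9.
Then F(pi/6) - F(0) = (pi/9) - (2/9) = -2/9 + pi/9.

-2/9 + pi/9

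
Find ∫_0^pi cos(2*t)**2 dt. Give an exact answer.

Use the identity cos^2(2*t) = (1 + cos(4*t))/2.
An antiderivative is F(t) = t/2 + sin(4*t)/8.
Then F(pi) - F(0) = (pi/2) - (0) = pi/2.

pi/2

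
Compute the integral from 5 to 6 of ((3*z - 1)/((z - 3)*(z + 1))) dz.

Factor the denominator: z**2 - 2*z - 3 = (z + 1)(z - 3).
Partial fractions: (3*z - 1)/((z - 3)*(z + 1)) = 1/(z + 1) + 2/(z - 3).
An antiderivative is F(z) = 2*log(z - 3) + log(z + 1).
Then F(6) - F(5) = (log(63)) - (log(24)) = log(21/8).

log(21/8)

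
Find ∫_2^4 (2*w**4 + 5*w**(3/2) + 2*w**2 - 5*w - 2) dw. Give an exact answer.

6962/15 - 8*sqrt(2)

By the power rule, an antiderivative is F(w) = 2*w**(5/2) + 2*w**5/5 + 2*w**3/3 - 5*w**2/2 - 2*w.
Then F(4) - F(2) = (7024/15) - (62/15 + 8*sqrt(2)) = 6962/15 - 8*sqrt(2).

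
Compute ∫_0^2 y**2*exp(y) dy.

-2 + 2*exp(2)

Integrate by parts twice (u = y^2, dv = exp(y) dy).
An antiderivative is F(y) = (y**2 - 2*y + 2)*exp(y).
Then F(2) - F(0) = (2*exp(2)) - (2) = -2 + 2*exp(2).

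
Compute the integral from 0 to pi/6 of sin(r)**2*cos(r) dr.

1/24

Let u = sin(r), so du = cos(r) dr. When r = 0, u = 0; when r = pi/6, u = 1/2.
The integral becomes ∫ u**2 du from 0 to 1/2, with antiderivative u**3/3.
Back in r: F(r) = sin(r)**3/3.
Then F(pi/6) - F(0) = (1/24) - (0) = 1/24.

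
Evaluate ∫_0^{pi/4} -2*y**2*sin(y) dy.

Integrate by parts twice (u = y^2, dv = -2*sin(y) dy).
An antiderivative is F(y) = 2*y**2*cos(y) - 4*y*sin(y) - 4*cos(y).
Then F(pi/4) - F(0) = (sqrt(2)*(-32 - 8*pi + pi**2)/16) - (-4) = -2*sqrt(2) - sqrt(2)*pi/2 + sqrt(2)*pi**2/16 + 4.

-2*sqrt(2) - sqrt(2)*pi/2 + sqrt(2)*pi**2/16 + 4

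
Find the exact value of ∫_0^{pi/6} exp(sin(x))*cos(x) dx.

-1 + exp(1/2)

Let u = sin(x), so du = cos(x) dx. When x = 0, u = 0; when x = pi/6, u = 1/2.
The integral becomes ∫ exp(u) du from 0 to 1/2, with antiderivative exp(u).
Back in x: F(x) = exp(sin(x)).
Then F(pi/6) - F(0) = (exp(1/2)) - (1) = -1 + exp(1/2).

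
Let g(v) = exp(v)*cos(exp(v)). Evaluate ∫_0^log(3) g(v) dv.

Let u = exp(v), so du = exp(v) dv. When v = 0, u = 1; when v = log(3), u = 3.
The integral becomes ∫ cos(u) du from 1 to 3, with antiderivative sin(u).
Back in v: F(v) = sin(exp(v)).
Then F(log(3)) - F(0) = (sin(3)) - (sin(1)) = -sin(1) + sin(3).

-sin(1) + sin(3)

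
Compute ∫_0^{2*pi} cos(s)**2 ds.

pi

Use the identity cos^2(s) = (1 + cos(2*s))/2.
An antiderivative is F(s) = s/2 + sin(2*s)/4.
Then F(2*pi) - F(0) = (pi) - (0) = pi.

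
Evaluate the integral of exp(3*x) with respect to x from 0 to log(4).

Let u = exp(x), so du = exp(x) dx. When x = 0, u = 1; when x = log(4), u = 4.
The integral becomes ∫ u**2 du from 1 to 4, with antiderivative u**3/3.
Back in x: F(x) = exp(3*x)/3.
Then F(log(4)) - F(0) = (64/3) - (1/3) = 21.

21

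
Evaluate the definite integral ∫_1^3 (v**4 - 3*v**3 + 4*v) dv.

22/5

By the power rule, an antiderivative is F(v) = v**5/5 - 3*v**4/4 + 2*v**2.
Then F(3) - F(1) = (117/20) - (29/20) = 22/5.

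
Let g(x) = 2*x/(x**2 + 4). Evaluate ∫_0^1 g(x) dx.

log(5/4)

Let u = x**2 + 4, so du = 2*x dx. When x = 0, u = 4; when x = 1, u = 5.
The integral becomes ∫ 1/u du from 4 to 5, with antiderivative log(u).
Back in x: F(x) = log(x**2 + 4).
Then F(1) - F(0) = (log(5)) - (log(4)) = log(5/4).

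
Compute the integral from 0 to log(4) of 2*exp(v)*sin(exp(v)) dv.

Let u = exp(v), so du = exp(v) dv. When v = 0, u = 1; when v = log(4), u = 4.
The integral becomes 2·∫ sin(u) du from 1 to 4, with antiderivative -2*cos(u).
Back in v: F(v) = -2*cos(exp(v)).
Then F(log(4)) - F(0) = (-2*cos(4)) - (-2*cos(1)) = 2*cos(1) - 2*cos(4).

2*cos(1) - 2*cos(4)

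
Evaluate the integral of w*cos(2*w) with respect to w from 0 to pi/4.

-1/4 + pi/8

Integrate by parts once (u = w, dv = cos(2*w) dw).
An antiderivative is F(w) = w*sin(2*w)/2 + cos(2*w)/4.
Then F(pi/4) - F(0) = (pi/8) - (1/4) = -1/4 + pi/8.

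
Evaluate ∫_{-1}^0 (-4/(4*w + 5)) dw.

-log(5)

An antiderivative is F(w) = -log(4*w + 5).
Then F(0) - F(-1) = (-log(5)) - (0) = -log(5).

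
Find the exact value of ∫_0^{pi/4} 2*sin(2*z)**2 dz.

Use the identity sin^2(2*z) = (1 - cos(4*z))/2.
An antiderivative is F(z) = z - sin(4*z)/4.
Then F(pi/4) - F(0) = (pi/4) - (0) = pi/4.

pi/4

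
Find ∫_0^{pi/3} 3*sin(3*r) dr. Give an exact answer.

An antiderivative is F(r) = -cos(3*r).
Then F(pi/3) - F(0) = (1) - (-1) = 2.

2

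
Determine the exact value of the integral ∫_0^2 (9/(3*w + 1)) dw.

3*log(7)

Let u = 3*w + 1, so du = 3 dw. When w = 0, u = 1; when w = 2, u = 7.
The integral becomes 3·∫ 1/u du from 1 to 7, with antiderivative 3*log(u).
Back in w: F(w) = 3*log(3*w + 1).
Then F(2) - F(0) = (3*log(7)) - (0) = 3*log(7).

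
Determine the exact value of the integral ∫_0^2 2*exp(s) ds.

-2 + 2*exp(2)

An antiderivative is F(s) = 2*exp(s).
Then F(2) - F(0) = (2*exp(2)) - (2) = -2 + 2*exp(2).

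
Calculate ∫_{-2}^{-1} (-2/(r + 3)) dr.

An antiderivative is F(r) = -2*log(r + 3).
Then F(-1) - F(-2) = (-log(4)) - (0) = -log(4).

-log(4)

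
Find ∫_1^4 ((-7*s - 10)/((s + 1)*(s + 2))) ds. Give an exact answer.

-3*log(5) - log(2)

Factor the denominator: s**2 + 3*s + 2 = (s + 2)(s + 1).
Partial fractions: (-7*s - 10)/((s + 1)*(s + 2)) = -4/(s + 2) - 3/(s + 1).
An antiderivative is F(s) = -3*log(s + 1) - 4*log(s + 2).
Then F(4) - F(1) = (-3*log(5) - 4*log(3) - 4*log(2)) - (-4*log(3) - 3*log(2)) = -3*log(5) - log(2).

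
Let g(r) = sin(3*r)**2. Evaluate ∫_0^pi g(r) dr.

pi/2

Use the identity sin^2(3*r) = (1 - cos(6*r))/2.
An antiderivative is F(r) = r/2 - sin(6*r)/12.
Then F(pi) - F(0) = (pi/2) - (0) = pi/2.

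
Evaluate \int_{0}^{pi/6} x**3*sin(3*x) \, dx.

-2/27 + pi**2/108

Integrate by parts 3 times (u = x^3, dv = sin(3*x) dx).
An antiderivative is F(x) = -x**3*cos(3*x)/3 + x**2*sin(3*x)/3 + 2*x*cos(3*x)/9 - 2*sin(3*x)/27.
Then F(pi/6) - F(0) = (-2/27 + pi**2/108) - (0) = -2/27 + pi**2/108.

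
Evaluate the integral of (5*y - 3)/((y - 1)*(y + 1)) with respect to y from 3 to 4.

-9*log(2) + log(3) + 4*log(5)

Factor the denominator: y**2 - 1 = (y + 1)(y - 1).
Partial fractions: (5*y - 3)/((y - 1)*(y + 1)) = 4/(y + 1) + 1/(y - 1).
An antiderivative is F(y) = log(y - 1) + 4*log(y + 1).
Then F(4) - F(3) = (log(3) + 4*log(5)) - (9*log(2)) = -9*log(2) + log(3) + 4*log(5).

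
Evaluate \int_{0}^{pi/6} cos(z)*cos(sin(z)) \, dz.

Let u = sin(z), so du = cos(z) dz. When z = 0, u = 0; when z = pi/6, u = 1/2.
The integral becomes ∫ cos(u) du from 0 to 1/2, with antiderivative sin(u).
Back in z: F(z) = sin(sin(z)).
Then F(pi/6) - F(0) = (sin(1/2)) - (0) = sin(1/2).

sin(1/2)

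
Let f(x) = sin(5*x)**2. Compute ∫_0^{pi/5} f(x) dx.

pi/10

Use the identity sin^2(5*x) = (1 - cos(10*x))/2.
An antiderivative is F(x) = x/2 - sin(10*x)/20.
Then F(pi/5) - F(0) = (pi/10) - (0) = pi/10.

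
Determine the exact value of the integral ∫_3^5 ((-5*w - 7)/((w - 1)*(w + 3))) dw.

Factor the denominator: w**2 + 2*w - 3 = (w + 3)(w - 1).
Partial fractions: (-5*w - 7)/((w - 1)*(w + 3)) = -2/(w + 3) - 3/(w - 1).
An antiderivative is F(w) = -3*log(w - 1) - 2*log(w + 3).
Then F(5) - F(3) = (-12*log(2)) - (-5*log(2) - 2*log(3)) = -7*log(2) + 2*log(3).

-7*log(2) + 2*log(3)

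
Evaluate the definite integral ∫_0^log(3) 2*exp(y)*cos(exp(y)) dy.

-2*sin(1) + 2*sin(3)

Let u = exp(y), so du = exp(y) dy. When y = 0, u = 1; when y = log(3), u = 3.
The integral becomes 2·∫ cos(u) du from 1 to 3, with antiderivative 2*sin(u).
Back in y: F(y) = 2*sin(exp(y)).
Then F(log(3)) - F(0) = (2*sin(3)) - (2*sin(1)) = -2*sin(1) + 2*sin(3).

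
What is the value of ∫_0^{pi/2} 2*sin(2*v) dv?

2

An antiderivative is F(v) = -cos(2*v).
Then F(pi/2) - F(0) = (1) - (-1) = 2.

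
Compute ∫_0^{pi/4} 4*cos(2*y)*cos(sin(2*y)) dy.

Let u = sin(2*y), so du = 2*cos(2*y) dy. When y = 0, u = 0; when y = pi/4, u = 1.
The integral becomes 2·∫ cos(u) du from 0 to 1, with antiderivative 2*sin(u).
Back in y: F(y) = 2*sin(sin(2*y)).
Then F(pi/4) - F(0) = (2*sin(1)) - (0) = 2*sin(1).

2*sin(1)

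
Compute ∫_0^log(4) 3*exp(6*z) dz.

Let u = exp(z), so du = exp(z) dz. When z = 0, u = 1; when z = log(4), u = 4.
The integral becomes 3·∫ u**5 du from 1 to 4, with antiderivative u**6/2.
Back in z: F(z) = exp(6*z)/2.
Then F(log(4)) - F(0) = (2048) - (1/2) = 4095/2.

4095/2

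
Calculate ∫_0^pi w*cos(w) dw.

Integrate by parts once (u = w, dv = cos(w) dw).
An antiderivative is F(w) = w*sin(w) + cos(w).
Then F(pi) - F(0) = (-1) - (1) = -2.

-2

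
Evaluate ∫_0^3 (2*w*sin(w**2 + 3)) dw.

Let u = w**2 + 3, so du = 2*w dw. When w = 0, u = 3; when w = 3, u = 12.
The integral becomes ∫ sin(u) du from 3 to 12, with antiderivative -cos(u).
Back in w: F(w) = -cos(w**2 + 3).
Then F(3) - F(0) = (-cos(12)) - (-cos(3)) = cos(3) - cos(12).

cos(3) - cos(12)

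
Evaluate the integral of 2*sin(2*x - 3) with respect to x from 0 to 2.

cos(3) - cos(1)

Let u = 2*x - 3, so du = 2 dx. When x = 0, u = -3; when x = 2, u = 1.
The integral becomes ∫ sin(u) du from -3 to 1, with antiderivative -cos(u).
Back in x: F(x) = -cos(2*x - 3).
Then F(2) - F(0) = (-cos(1)) - (-cos(3)) = cos(3) - cos(1).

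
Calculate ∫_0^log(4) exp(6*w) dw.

Let u = exp(w), so du = exp(w) dw. When w = 0, u = 1; when w = log(4), u = 4.
The integral becomes ∫ u**5 du from 1 to 4, with antiderivative u**6/6.
Back in w: F(w) = exp(6*w)/6.
Then F(log(4)) - F(0) = (2048/3) - (1/6) = 1365/2.

1365/2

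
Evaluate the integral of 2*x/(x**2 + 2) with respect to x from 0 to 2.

log(3)

Let u = x**2 + 2, so du = 2*x dx. When x = 0, u = 2; when x = 2, u = 6.
The integral becomes ∫ 1/u du from 2 to 6, with antiderivative log(u).
Back in x: F(x) = log(x**2 + 2).
Then F(2) - F(0) = (log(6)) - (log(2)) = log(3).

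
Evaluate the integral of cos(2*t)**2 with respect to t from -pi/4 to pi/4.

pi/4

Use the identity cos^2(2*t) = (1 + cos(4*t))/2.
An antiderivative is F(t) = t/2 + sin(4*t)/8.
Then F(pi/4) - F(-pi/4) = (pi/8) - (-pi/8) = pi/4.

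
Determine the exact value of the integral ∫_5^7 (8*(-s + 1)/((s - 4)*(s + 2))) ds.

Factor the denominator: s**2 - 2*s - 8 = (s + 2)(s - 4).
Partial fractions: 8*(-s + 1)/((s - 4)*(s + 2)) = -4/(s + 2) - 4/(s - 4).
An antiderivative is F(s) = -4*log(s - 4) - 4*log(s + 2).
Then F(7) - F(5) = (-12*log(3)) - (-4*log(7)) = -12*log(3) + 4*log(7).

-12*log(3) + 4*log(7)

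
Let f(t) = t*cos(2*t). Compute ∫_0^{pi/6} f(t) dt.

-1/8 + sqrt(3)*pi/24

Integrate by parts once (u = t, dv = cos(2*t) dt).
An antiderivative is F(t) = t*sin(2*t)/2 + cos(2*t)/4.
Then F(pi/6) - F(0) = (1/8 + sqrt(3)*pi/24) - (1/4) = -1/8 + sqrt(3)*pi/24.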